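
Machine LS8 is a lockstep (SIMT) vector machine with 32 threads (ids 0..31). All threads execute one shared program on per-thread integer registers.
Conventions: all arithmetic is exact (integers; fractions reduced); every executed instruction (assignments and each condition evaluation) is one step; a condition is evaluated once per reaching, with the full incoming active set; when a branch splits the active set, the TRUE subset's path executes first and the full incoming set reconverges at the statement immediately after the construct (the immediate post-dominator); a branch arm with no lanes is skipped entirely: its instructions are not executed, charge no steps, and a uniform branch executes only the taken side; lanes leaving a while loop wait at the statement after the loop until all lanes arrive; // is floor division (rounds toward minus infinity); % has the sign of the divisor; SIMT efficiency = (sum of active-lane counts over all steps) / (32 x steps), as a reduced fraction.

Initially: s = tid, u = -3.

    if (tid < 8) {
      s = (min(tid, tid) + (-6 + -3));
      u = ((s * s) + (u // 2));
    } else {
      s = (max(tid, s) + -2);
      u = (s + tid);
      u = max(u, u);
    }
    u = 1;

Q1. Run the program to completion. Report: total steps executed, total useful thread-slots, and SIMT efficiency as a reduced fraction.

Answer: 7 steps, 152 useful, 19/28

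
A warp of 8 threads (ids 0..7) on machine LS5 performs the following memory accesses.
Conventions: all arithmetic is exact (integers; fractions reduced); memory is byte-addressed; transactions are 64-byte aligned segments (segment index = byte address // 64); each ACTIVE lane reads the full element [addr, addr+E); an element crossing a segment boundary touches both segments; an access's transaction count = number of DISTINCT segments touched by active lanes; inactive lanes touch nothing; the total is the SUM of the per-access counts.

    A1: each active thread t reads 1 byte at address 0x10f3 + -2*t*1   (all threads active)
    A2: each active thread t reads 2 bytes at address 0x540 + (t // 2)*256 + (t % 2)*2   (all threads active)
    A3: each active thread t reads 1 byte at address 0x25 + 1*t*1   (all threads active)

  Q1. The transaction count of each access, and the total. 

A1: 1 transaction
A2: 4 transactions
A3: 1 transaction

Answer: 1,4,1; total 6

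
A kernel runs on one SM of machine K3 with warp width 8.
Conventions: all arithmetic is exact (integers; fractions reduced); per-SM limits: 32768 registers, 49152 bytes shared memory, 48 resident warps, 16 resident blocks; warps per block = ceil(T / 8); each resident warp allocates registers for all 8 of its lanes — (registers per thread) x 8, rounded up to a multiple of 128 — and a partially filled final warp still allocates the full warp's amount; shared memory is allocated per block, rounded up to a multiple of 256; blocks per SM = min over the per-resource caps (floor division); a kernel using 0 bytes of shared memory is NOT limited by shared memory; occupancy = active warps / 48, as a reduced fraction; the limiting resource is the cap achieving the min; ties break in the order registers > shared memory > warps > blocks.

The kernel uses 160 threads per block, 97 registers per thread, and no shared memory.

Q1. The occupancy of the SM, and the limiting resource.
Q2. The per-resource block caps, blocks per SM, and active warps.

Answer: occupancy 5/12, limited by registers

registers: 1 block
shared memory: no limit (kernel uses none)
warps: 2 blocks
blocks: 16 blocks

Answer: 1 block, 20 active warps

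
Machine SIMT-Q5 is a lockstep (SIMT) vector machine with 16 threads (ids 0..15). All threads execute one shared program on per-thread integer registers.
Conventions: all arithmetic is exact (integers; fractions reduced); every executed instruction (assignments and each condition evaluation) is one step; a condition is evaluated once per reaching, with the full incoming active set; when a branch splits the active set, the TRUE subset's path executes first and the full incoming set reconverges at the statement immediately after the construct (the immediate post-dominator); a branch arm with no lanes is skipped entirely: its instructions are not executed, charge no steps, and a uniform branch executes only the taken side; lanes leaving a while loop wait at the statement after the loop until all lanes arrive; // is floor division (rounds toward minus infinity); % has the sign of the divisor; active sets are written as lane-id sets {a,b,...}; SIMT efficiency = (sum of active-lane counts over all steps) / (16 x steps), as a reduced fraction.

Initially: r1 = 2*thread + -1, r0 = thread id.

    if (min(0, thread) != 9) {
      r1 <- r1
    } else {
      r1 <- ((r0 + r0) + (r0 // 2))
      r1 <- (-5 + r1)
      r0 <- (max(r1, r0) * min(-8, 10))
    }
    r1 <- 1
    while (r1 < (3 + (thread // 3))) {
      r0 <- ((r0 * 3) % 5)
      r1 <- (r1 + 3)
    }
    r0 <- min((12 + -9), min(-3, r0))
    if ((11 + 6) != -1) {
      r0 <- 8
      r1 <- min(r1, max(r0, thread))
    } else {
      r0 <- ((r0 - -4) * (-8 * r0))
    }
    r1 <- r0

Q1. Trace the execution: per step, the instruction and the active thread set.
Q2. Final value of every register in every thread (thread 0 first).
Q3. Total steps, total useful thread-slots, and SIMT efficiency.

step 0: eval (min(0, thread) != 9)   {0,1,2,3,4,5,6,7,8,9,10,11,12,13,14,15}
step 1: r1 <- r1                     {0,1,2,3,4,5,6,7,8,9,10,11,12,13,14,15}
step 2: r1 <- 1                      {0,1,2,3,4,5,6,7,8,9,10,11,12,13,14,15}
step 3: eval (r1 < (3 + (thread // 3))) {0,1,2,3,4,5,6,7,8,9,10,11,12,13,14,15}
step 4: r0 <- ((r0 * 3) % 5)         {0,1,2,3,4,5,6,7,8,9,10,11,12,13,14,15}
step 5: r1 <- (r1 + 3)               {0,1,2,3,4,5,6,7,8,9,10,11,12,13,14,15}
step 6: eval (r1 < (3 + (thread // 3))) {0,1,2,3,4,5,6,7,8,9,10,11,12,13,14,15}
step 7: r0 <- ((r0 * 3) % 5)         {6,7,8,9,10,11,12,13,14,15}
step 8: r1 <- (r1 + 3)               {6,7,8,9,10,11,12,13,14,15}
step 9: eval (r1 < (3 + (thread // 3))) {6,7,8,9,10,11,12,13,14,15}
step 10: r0 <- ((r0 * 3) % 5)         {15}
step 11: r1 <- (r1 + 3)               {15}
step 12: eval (r1 < (3 + (thread // 3))) {15}
step 13: r0 <- min((12 + -9), min(-3, r0)) {0,1,2,3,4,5,6,7,8,9,10,11,12,13,14,15}
step 14: eval ((11 + 6) != -1)        {0,1,2,3,4,5,6,7,8,9,10,11,12,13,14,15}
step 15: r0 <- 8                      {0,1,2,3,4,5,6,7,8,9,10,11,12,13,14,15}
step 16: r1 <- min(r1, max(r0, thread)) {0,1,2,3,4,5,6,7,8,9,10,11,12,13,14,15}
step 17: r1 <- r0                     {0,1,2,3,4,5,6,7,8,9,10,11,12,13,14,15}

Answer: 18 steps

r1: 8,8,8,8,8,8,8,8,8,8,8,8,8,8,8,8
r0: 8,8,8,8,8,8,8,8,8,8,8,8,8,8,8,8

steps = 18; useful = 225; efficiency = 225/288 = 25/32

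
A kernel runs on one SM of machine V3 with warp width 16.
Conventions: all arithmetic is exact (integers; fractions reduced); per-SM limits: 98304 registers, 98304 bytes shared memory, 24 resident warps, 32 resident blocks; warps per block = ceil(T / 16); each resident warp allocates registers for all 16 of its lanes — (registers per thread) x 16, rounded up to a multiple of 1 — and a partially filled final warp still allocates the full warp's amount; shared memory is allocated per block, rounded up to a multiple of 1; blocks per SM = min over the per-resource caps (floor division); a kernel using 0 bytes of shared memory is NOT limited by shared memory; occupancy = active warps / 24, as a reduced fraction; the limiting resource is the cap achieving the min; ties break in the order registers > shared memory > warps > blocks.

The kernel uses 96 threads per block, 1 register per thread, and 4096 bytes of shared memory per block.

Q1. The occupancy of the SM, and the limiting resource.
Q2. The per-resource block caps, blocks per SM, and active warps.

Answer: occupancy 1, limited by warps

registers: 1024 blocks
shared memory: 24 blocks
warps: 4 blocks
blocks: 32 blocks

Answer: 4 blocks, 24 active warps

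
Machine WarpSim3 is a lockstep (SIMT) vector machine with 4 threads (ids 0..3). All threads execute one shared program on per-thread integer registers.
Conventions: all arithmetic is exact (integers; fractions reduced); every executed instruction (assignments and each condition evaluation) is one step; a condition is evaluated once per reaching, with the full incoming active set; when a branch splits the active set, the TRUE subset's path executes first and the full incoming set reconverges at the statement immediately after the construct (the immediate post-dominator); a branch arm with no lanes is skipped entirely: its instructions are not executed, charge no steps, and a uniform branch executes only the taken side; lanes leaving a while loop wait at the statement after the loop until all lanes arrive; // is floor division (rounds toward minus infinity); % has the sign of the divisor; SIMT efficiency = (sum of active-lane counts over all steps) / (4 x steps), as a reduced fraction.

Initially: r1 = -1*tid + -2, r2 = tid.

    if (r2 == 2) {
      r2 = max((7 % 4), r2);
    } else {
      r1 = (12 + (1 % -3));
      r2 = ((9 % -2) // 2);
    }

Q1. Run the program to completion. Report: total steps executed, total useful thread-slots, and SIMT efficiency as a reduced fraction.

Answer: 4 steps, 11 useful, 11/16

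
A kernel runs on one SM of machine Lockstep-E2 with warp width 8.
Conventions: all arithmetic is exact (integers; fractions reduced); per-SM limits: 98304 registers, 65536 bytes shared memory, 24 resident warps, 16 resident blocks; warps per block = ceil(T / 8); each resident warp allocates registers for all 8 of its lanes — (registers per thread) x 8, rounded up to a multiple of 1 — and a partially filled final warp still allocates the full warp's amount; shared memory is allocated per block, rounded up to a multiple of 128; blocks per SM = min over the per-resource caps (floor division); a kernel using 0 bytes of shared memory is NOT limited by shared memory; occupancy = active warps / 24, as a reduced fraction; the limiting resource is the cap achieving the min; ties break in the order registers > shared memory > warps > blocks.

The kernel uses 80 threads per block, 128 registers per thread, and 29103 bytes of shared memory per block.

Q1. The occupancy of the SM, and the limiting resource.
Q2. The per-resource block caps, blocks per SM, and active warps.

Answer: occupancy 5/6, limited by shared memory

registers: 9 blocks
shared memory: 2 blocks
warps: 2 blocks
blocks: 16 blocks

Answer: 2 blocks, 20 active warps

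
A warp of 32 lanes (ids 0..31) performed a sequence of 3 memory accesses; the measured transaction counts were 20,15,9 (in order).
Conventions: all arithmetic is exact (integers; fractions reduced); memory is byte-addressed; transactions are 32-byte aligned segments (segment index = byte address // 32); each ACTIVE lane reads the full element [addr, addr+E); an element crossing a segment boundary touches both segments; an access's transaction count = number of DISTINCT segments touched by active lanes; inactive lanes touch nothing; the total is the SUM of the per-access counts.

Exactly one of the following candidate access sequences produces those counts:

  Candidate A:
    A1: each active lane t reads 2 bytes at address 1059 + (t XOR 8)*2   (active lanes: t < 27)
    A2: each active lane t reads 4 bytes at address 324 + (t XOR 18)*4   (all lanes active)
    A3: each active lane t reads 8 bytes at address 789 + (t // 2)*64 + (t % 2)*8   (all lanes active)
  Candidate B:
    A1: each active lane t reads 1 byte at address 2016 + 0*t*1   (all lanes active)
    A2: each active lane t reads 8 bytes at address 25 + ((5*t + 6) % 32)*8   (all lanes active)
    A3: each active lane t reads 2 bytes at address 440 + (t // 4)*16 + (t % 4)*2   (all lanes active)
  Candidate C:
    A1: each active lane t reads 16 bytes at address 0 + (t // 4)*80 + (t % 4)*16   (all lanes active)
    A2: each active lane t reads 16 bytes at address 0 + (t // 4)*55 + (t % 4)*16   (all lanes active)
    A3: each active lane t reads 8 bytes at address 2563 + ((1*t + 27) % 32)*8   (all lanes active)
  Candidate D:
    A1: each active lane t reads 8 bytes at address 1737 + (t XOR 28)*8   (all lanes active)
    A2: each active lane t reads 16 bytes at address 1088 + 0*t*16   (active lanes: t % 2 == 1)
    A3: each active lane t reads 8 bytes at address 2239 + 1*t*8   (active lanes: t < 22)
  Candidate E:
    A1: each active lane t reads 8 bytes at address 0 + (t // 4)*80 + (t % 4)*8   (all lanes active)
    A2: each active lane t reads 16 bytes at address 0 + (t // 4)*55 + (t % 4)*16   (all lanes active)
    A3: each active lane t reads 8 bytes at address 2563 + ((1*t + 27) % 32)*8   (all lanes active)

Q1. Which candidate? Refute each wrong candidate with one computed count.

A: A1 gives 3 transactions, not 20
B: A1 gives 1 transaction, not 20
D: A1 gives 9 transactions, not 20
E: A1 gives 12 transactions, not 20
C: all counts match (20,15,9)

Answer: C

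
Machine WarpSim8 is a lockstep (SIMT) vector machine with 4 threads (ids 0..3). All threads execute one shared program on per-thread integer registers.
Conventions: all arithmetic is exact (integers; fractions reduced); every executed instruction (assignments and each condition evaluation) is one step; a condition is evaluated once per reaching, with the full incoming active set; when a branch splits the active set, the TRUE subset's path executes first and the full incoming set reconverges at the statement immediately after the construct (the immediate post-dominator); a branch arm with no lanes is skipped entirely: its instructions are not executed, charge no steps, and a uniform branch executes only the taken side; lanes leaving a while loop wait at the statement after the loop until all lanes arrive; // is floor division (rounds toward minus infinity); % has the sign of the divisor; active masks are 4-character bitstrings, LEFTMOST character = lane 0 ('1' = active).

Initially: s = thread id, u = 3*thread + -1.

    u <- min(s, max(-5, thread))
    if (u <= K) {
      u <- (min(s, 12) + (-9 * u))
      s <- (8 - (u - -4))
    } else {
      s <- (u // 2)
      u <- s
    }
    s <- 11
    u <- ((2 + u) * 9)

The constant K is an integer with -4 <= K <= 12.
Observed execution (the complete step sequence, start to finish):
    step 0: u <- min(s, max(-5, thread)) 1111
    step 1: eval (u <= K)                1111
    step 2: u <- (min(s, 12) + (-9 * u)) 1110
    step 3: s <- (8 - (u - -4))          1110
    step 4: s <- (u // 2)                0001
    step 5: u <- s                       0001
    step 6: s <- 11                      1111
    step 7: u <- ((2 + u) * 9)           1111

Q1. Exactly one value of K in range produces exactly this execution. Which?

Answer: K = 2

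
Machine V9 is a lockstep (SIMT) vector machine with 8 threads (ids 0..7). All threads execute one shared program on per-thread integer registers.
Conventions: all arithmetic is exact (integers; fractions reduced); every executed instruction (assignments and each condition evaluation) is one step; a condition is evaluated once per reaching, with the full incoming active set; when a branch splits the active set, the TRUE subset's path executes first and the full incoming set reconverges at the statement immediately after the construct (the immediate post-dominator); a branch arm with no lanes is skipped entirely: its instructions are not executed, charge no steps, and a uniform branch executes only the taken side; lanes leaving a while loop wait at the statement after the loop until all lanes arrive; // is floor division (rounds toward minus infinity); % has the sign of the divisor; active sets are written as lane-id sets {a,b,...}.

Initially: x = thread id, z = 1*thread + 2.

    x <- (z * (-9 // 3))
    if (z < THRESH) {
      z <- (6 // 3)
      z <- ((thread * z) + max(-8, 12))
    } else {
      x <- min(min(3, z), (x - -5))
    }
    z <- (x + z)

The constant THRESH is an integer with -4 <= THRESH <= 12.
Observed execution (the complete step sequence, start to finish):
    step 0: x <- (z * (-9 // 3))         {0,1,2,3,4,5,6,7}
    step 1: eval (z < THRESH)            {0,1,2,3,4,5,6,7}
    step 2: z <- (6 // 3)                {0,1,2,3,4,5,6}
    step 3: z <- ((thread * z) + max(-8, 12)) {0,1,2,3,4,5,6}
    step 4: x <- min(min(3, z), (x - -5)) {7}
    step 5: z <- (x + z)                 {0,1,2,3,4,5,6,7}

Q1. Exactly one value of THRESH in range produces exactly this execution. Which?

Answer: THRESH = 9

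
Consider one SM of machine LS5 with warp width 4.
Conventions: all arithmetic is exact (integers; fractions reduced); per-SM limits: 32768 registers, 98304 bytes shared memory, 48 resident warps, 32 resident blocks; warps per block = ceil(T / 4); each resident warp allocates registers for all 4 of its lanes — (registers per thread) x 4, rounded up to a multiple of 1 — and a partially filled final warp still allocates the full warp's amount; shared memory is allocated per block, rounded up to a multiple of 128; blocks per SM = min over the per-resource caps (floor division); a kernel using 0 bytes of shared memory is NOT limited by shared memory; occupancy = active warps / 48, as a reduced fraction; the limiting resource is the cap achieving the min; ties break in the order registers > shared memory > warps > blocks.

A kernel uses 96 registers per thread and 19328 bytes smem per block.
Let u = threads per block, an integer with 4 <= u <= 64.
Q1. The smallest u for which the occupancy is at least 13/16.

Answer: u = 29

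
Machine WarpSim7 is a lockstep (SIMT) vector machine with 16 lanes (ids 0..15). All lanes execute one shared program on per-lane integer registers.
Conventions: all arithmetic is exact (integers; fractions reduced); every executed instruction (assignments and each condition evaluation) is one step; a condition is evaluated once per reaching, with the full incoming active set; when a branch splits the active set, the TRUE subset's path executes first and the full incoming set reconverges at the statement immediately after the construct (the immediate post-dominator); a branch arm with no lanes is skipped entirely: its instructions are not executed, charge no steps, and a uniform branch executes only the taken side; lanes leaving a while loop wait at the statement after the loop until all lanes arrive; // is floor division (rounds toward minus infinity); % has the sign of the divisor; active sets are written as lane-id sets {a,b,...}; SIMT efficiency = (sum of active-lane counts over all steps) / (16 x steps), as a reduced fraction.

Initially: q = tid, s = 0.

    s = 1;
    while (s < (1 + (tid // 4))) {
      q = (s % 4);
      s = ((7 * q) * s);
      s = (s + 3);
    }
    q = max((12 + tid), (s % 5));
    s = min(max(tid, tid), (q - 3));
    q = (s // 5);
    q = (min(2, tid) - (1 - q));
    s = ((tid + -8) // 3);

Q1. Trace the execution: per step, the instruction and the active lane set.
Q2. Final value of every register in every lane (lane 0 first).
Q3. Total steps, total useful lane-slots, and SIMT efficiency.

step 0: s <- 1                       {0,1,2,3,4,5,6,7,8,9,10,11,12,13,14,15}
step 1: eval (s < (1 + (tid // 4)))  {0,1,2,3,4,5,6,7,8,9,10,11,12,13,14,15}
step 2: q <- (s % 4)                 {4,5,6,7,8,9,10,11,12,13,14,15}
step 3: s <- ((7 * q) * s)           {4,5,6,7,8,9,10,11,12,13,14,15}
step 4: s <- (s + 3)                 {4,5,6,7,8,9,10,11,12,13,14,15}
step 5: eval (s < (1 + (tid // 4)))  {4,5,6,7,8,9,10,11,12,13,14,15}
step 6: q <- max((12 + tid), (s % 5)) {0,1,2,3,4,5,6,7,8,9,10,11,12,13,14,15}
step 7: s <- min(max(tid, tid), (q - 3)) {0,1,2,3,4,5,6,7,8,9,10,11,12,13,14,15}
step 8: q <- (s // 5)                {0,1,2,3,4,5,6,7,8,9,10,11,12,13,14,15}
step 9: q <- (min(2, tid) - (1 - q)) {0,1,2,3,4,5,6,7,8,9,10,11,12,13,14,15}
step 10: s <- ((tid + -8) // 3)       {0,1,2,3,4,5,6,7,8,9,10,11,12,13,14,15}

Answer: 11 steps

q: -1,0,1,1,1,2,2,2,2,2,3,3,3,3,3,4
s: -3,-3,-2,-2,-2,-1,-1,-1,0,0,0,1,1,1,2,2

steps = 11; useful = 160; efficiency = 160/176 = 10/11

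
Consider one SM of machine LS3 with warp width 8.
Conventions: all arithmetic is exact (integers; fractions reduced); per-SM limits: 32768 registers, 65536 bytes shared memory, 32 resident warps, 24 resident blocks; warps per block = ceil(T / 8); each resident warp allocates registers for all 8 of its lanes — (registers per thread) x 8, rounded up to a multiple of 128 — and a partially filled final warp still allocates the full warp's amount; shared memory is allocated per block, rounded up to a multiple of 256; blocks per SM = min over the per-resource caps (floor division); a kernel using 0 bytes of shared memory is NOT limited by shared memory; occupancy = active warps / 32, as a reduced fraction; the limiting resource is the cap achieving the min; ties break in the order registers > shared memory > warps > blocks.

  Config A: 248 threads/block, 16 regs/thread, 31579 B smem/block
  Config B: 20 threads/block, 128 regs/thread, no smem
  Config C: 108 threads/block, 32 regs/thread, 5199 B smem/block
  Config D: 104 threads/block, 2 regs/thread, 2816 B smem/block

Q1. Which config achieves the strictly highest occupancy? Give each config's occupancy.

occupancies: A 31/32, B 15/16, C 7/8, D 13/16

Answer: A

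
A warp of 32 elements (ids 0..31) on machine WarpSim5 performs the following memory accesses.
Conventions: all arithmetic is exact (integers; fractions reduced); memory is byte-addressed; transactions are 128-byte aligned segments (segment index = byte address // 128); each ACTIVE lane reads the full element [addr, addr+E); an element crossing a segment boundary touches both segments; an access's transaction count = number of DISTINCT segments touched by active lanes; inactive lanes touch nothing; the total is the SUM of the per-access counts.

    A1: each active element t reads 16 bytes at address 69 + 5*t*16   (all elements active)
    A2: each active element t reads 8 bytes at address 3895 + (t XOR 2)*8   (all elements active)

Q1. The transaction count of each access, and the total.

A1: 21 transactions
A2: 3 transactions

Answer: 21,3; total 24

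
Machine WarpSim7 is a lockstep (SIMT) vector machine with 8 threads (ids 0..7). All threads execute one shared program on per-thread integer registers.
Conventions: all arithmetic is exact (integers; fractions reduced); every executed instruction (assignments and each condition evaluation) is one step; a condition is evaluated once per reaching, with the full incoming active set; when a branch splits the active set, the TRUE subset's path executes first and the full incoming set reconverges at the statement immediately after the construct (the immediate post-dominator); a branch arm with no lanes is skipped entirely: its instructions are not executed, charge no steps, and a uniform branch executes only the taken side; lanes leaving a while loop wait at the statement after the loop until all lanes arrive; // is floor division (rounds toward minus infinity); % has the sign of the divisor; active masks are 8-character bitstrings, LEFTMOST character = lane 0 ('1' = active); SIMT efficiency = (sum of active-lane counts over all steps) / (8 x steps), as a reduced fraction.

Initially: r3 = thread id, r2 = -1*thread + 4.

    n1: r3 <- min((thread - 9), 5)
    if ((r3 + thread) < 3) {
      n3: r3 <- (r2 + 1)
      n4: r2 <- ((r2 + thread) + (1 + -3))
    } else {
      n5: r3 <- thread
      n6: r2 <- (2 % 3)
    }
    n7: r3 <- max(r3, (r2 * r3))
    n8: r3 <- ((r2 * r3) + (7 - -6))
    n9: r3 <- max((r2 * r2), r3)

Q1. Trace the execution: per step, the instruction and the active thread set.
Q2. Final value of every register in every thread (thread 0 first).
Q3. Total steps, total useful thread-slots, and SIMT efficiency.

step 0: r3 <- min((thread - 9), 5)   11111111
step 1: eval ((r3 + thread) < 3)     11111111
step 2: r3 <- (r2 + 1)               11111100
step 3: r2 <- ((r2 + thread) + (1 + -3)) 11111100
step 4: r3 <- thread                 00000011
step 5: r2 <- (2 % 3)                00000011
step 6: r3 <- max(r3, (r2 * r3))     11111111
step 7: r3 <- ((r2 * r3) + (7 - -6)) 11111111
step 8: r3 <- max((r2 * r2), r3)     11111111

Answer: 9 steps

r3: 33,29,25,21,17,13,37,41
r2: 2,2,2,2,2,2,2,2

steps = 9; useful = 56; efficiency = 56/72 = 7/9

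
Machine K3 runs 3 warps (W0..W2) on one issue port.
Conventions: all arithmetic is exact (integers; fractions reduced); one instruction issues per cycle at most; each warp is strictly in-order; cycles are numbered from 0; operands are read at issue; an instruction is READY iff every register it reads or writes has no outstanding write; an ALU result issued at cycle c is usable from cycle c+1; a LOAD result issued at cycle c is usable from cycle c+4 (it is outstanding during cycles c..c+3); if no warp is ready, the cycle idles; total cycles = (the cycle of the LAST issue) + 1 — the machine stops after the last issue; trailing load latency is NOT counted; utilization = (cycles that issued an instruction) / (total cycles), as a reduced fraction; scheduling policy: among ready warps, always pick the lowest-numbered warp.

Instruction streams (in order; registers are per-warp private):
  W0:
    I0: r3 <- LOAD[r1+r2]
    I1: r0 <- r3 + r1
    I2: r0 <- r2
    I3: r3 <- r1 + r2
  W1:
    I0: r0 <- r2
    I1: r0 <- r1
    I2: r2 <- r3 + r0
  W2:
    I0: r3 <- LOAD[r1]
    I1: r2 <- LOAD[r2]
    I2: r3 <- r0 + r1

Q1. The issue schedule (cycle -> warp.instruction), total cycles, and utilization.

cycle 0: W0.I0
cycle 1: W1.I0
cycle 2: W1.I1
cycle 3: W1.I2
cycle 4: W0.I1
cycle 5: W0.I2
cycle 6: W0.I3
cycle 7: W2.I0
cycle 8: W2.I1
cycle 9: idle
cycle 10: idle
cycle 11: W2.I2

Answer: 12 cycles, utilization 5/6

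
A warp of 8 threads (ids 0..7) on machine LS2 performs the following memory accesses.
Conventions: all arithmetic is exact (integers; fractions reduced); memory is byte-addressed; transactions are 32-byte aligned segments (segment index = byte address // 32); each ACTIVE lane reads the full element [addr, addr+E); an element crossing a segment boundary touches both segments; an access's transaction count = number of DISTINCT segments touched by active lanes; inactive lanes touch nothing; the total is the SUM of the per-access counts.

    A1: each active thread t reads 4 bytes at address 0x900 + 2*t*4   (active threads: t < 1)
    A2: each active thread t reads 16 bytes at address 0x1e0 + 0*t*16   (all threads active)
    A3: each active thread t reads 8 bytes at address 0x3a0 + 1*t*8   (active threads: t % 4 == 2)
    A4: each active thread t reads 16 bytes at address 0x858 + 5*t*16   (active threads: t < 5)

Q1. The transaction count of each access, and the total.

A1: 1 transaction
A2: 1 transaction
A3: 2 transactions
A4: 8 transactions

Answer: 1,1,2,8; total 12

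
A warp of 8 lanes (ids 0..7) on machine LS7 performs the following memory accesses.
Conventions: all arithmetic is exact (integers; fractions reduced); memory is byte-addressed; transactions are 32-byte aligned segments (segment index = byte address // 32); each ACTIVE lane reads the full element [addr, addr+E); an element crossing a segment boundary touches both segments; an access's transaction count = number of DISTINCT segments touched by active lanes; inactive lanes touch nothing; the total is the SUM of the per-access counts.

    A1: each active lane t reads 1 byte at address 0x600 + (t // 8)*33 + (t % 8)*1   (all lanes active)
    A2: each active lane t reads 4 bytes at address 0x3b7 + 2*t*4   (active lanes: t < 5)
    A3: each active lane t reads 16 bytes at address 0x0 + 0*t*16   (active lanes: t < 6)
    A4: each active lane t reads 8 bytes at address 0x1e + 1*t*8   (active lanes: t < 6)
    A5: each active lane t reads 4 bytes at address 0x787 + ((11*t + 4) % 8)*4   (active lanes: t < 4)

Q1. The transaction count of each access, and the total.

A1: 1 transaction
A2: 2 transactions
A3: 1 transaction
A4: 3 transactions
A5: 2 transactions

Answer: 1,2,1,3,2; total 9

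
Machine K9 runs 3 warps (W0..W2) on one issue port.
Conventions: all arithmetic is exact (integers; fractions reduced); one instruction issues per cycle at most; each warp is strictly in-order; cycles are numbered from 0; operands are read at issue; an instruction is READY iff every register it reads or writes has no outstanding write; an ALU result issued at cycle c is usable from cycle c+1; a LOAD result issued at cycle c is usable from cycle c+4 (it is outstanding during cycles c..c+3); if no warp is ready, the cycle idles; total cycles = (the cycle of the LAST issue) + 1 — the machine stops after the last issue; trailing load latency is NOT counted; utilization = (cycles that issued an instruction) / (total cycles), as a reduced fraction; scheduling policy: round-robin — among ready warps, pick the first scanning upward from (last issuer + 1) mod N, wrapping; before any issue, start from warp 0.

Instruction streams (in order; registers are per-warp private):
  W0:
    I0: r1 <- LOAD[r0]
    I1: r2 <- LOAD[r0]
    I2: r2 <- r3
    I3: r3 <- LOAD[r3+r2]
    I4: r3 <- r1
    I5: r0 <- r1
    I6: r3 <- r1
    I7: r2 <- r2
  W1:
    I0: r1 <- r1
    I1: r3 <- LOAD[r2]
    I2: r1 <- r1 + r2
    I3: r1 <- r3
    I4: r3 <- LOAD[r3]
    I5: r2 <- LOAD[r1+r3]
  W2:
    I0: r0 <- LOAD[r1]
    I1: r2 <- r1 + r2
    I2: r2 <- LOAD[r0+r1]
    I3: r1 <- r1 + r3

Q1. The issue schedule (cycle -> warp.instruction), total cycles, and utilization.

cycle 0: W0.I0
cycle 1: W1.I0
cycle 2: W2.I0
cycle 3: W0.I1
cycle 4: W1.I1
cycle 5: W2.I1
cycle 6: W1.I2
cycle 7: W2.I2
cycle 8: W0.I2
cycle 9: W1.I3
cycle 10: W2.I3
cycle 11: W0.I3
cycle 12: W1.I4
cycle 13: idle
cycle 14: idle
cycle 15: W0.I4
cycle 16: W1.I5
cycle 17: W0.I5
cycle 18: W0.I6
cycle 19: W0.I7

Answer: 20 cycles, utilization 9/10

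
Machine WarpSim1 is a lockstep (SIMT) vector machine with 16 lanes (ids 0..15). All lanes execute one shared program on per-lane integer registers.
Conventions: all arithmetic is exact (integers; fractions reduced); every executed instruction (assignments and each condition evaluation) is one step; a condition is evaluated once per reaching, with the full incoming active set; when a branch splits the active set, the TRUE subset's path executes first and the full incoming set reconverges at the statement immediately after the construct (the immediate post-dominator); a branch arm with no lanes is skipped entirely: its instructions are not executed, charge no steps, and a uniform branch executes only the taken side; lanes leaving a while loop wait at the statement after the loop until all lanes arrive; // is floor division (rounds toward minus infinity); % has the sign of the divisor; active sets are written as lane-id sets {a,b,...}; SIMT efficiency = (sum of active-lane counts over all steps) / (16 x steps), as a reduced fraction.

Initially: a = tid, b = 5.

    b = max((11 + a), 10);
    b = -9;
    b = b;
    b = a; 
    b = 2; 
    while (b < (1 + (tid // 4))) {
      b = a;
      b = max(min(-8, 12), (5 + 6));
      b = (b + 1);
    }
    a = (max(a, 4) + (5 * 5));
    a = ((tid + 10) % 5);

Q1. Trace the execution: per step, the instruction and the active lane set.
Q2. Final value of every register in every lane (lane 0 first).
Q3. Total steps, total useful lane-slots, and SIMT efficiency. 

step 0: b <- max((11 + a), 10)       {0,1,2,3,4,5,6,7,8,9,10,11,12,13,14,15}
step 1: b <- -9                      {0,1,2,3,4,5,6,7,8,9,10,11,12,13,14,15}
step 2: b <- b                       {0,1,2,3,4,5,6,7,8,9,10,11,12,13,14,15}
step 3: b <- a                       {0,1,2,3,4,5,6,7,8,9,10,11,12,13,14,15}
step 4: b <- 2                       {0,1,2,3,4,5,6,7,8,9,10,11,12,13,14,15}
step 5: eval (b < (1 + (tid // 4)))  {0,1,2,3,4,5,6,7,8,9,10,11,12,13,14,15}
step 6: b <- a                       {8,9,10,11,12,13,14,15}
step 7: b <- max(min(-8, 12), (5 + 6)) {8,9,10,11,12,13,14,15}
step 8: b <- (b + 1)                 {8,9,10,11,12,13,14,15}
step 9: eval (b < (1 + (tid // 4)))  {8,9,10,11,12,13,14,15}
step 10: a <- (max(a, 4) + (5 * 5))   {0,1,2,3,4,5,6,7,8,9,10,11,12,13,14,15}
step 11: a <- ((tid + 10) % 5)        {0,1,2,3,4,5,6,7,8,9,10,11,12,13,14,15}

Answer: 12 steps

a: 0,1,2,3,4,0,1,2,3,4,0,1,2,3,4,0
b: 2,2,2,2,2,2,2,2,12,12,12,12,12,12,12,12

steps = 12; useful = 160; efficiency = 160/192 = 5/6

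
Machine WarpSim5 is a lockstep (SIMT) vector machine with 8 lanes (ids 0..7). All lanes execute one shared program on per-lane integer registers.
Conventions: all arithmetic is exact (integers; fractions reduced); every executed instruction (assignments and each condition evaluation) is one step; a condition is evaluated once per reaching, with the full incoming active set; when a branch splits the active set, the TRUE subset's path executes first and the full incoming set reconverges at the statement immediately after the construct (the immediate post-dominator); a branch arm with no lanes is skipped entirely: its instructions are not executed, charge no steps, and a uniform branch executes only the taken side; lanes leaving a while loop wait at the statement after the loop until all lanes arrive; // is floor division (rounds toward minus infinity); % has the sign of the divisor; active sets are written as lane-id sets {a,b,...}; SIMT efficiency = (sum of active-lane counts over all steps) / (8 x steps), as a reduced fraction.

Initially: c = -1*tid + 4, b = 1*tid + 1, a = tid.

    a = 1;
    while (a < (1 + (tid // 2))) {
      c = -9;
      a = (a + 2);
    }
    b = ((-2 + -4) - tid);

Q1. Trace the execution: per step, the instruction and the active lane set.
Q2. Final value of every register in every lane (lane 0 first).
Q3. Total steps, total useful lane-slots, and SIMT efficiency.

step 0: a <- 1                       {0,1,2,3,4,5,6,7}
step 1: eval (a < (1 + (tid // 2)))  {0,1,2,3,4,5,6,7}
step 2: c <- -9                      {2,3,4,5,6,7}
step 3: a <- (a + 2)                 {2,3,4,5,6,7}
step 4: eval (a < (1 + (tid // 2)))  {2,3,4,5,6,7}
step 5: c <- -9                      {6,7}
step 6: a <- (a + 2)                 {6,7}
step 7: eval (a < (1 + (tid // 2)))  {6,7}
step 8: b <- ((-2 + -4) - tid)       {0,1,2,3,4,5,6,7}

Answer: 9 steps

c: 4,3,-9,-9,-9,-9,-9,-9
b: -6,-7,-8,-9,-10,-11,-12,-13
a: 1,1,3,3,3,3,5,5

steps = 9; useful = 48; efficiency = 48/72 = 2/3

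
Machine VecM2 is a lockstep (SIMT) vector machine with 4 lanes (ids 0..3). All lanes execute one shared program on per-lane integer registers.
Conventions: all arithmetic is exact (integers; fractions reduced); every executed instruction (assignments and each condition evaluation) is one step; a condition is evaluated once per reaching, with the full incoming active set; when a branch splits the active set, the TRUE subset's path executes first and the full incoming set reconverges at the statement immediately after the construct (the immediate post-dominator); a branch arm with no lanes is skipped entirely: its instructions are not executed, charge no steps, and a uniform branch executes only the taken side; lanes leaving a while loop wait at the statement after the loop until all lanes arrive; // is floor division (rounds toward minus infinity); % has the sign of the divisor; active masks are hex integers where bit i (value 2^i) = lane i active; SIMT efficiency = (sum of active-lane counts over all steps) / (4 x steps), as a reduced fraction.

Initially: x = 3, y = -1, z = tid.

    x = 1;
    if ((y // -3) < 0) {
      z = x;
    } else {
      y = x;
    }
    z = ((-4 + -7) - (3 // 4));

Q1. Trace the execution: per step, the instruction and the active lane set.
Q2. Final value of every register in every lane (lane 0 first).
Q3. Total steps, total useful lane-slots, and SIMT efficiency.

step 0: x <- 1                       0xf
step 1: eval ((y // -3) < 0)         0xf
step 2: y <- x                       0xf
step 3: z <- ((-4 + -7) - (3 // 4))  0xf

Answer: 4 steps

x: 1,1,1,1
y: 1,1,1,1
z: -11,-11,-11,-11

steps = 4; useful = 16; efficiency = 16/16 = 1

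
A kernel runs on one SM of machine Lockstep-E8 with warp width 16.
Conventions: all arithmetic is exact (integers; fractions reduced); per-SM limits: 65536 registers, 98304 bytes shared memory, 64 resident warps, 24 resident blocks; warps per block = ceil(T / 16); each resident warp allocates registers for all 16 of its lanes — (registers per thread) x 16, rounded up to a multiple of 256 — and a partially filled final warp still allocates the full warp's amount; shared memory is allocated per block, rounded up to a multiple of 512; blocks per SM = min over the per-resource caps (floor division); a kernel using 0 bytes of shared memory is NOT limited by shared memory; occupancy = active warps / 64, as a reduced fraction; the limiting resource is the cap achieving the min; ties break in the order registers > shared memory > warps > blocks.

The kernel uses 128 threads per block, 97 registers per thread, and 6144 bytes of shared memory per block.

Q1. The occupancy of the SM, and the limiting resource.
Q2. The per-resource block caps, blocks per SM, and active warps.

Answer: occupancy 1/2, limited by registers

registers: 4 blocks
shared memory: 16 blocks
warps: 8 blocks
blocks: 24 blocks

Answer: 4 blocks, 32 active warps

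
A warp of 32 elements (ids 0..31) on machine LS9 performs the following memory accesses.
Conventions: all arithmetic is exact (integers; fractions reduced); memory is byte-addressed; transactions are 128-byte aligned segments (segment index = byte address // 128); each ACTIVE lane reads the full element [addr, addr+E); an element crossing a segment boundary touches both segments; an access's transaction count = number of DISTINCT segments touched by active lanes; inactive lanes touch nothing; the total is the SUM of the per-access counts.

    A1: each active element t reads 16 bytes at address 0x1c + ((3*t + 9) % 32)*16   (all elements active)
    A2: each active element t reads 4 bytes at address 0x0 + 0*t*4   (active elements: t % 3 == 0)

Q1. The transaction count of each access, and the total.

A1: 5 transactions
A2: 1 transaction

Answer: 5,1; total 6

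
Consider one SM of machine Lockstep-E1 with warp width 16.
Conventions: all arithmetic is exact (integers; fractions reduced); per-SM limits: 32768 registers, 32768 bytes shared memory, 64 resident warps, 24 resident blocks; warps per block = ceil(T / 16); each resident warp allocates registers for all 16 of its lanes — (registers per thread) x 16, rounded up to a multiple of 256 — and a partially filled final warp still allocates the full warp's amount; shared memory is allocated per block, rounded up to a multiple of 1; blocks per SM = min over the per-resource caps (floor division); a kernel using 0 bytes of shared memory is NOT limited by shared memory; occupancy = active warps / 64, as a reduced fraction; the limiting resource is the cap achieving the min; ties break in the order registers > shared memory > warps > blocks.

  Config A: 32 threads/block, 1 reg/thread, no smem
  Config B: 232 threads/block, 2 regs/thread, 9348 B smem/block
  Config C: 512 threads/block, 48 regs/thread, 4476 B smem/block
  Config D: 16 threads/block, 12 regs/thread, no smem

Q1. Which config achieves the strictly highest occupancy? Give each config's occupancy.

occupancies: A 3/4, B 45/64, C 1/2, D 3/8

Answer: A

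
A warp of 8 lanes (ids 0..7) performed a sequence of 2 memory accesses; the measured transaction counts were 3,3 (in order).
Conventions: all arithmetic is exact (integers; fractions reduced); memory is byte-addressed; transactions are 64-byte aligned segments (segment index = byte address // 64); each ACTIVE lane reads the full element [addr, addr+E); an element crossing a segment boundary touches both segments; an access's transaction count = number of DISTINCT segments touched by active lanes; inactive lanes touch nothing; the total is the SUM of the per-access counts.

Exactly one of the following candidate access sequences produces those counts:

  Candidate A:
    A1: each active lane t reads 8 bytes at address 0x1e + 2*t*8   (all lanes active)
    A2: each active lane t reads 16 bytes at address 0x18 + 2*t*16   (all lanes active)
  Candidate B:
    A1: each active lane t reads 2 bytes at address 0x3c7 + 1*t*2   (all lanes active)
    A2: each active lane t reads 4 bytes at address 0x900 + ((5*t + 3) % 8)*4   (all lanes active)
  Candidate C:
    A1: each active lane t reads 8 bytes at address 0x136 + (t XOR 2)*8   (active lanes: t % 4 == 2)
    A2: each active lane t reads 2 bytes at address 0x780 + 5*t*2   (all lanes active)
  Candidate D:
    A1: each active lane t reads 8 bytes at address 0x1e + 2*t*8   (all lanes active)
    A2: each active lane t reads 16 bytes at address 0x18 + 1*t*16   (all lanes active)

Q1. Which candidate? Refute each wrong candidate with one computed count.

A: A2 gives 5 transactions, not 3
B: A1 gives 1 transaction, not 3
C: A1 gives 2 transactions, not 3
D: all counts match (3,3)

Answer: D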